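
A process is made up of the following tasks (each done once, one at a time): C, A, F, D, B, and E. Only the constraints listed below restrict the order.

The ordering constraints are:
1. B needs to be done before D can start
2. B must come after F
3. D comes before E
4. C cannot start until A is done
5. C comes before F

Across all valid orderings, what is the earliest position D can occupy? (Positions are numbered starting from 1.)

5

Working backwards through the constraints from D, its full set of required predecessors is C, A, F, B — 4 of them.
With 4 mandatory predecessors, the earliest D can sit is position 4+1 = 5, and placing just those 4 first achieves it.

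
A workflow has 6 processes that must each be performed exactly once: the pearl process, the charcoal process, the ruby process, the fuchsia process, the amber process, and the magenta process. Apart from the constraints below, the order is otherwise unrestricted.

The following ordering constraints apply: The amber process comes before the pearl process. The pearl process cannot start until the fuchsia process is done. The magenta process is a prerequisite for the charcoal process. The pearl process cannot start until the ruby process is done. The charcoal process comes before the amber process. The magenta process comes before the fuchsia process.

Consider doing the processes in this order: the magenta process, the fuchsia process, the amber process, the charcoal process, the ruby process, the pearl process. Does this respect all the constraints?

In the proposed order, the amber process appears before the charcoal process.
But one of the constraints requires the charcoal process before the amber process, so this ordering violates it.

No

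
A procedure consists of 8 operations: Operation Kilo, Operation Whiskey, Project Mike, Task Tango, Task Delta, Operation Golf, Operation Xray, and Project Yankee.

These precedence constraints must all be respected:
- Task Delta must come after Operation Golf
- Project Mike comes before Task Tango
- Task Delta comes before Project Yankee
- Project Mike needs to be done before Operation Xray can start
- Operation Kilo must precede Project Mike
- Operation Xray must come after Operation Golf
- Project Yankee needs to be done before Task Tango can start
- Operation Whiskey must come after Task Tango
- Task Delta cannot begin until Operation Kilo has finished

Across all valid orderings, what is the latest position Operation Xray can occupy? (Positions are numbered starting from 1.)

Nothing depends on Operation Xray, so it can be the final operation, position 8.

8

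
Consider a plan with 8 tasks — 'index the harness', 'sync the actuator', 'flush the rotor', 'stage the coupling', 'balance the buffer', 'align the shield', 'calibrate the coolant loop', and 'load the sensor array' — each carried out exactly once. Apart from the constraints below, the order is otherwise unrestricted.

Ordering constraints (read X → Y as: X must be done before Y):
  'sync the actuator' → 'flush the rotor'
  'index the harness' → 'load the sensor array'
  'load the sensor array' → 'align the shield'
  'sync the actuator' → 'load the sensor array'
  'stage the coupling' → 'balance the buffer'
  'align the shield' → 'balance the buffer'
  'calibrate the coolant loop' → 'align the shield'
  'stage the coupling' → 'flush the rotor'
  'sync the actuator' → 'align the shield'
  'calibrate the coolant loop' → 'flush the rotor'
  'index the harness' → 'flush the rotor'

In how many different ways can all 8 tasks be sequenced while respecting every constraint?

160

The tasks with no prerequisites are 'index the harness', 'sync the actuator', 'stage the coupling', 'calibrate the coolant loop'; any of them can be placed first.
Enumerating by repeatedly choosing an available task (one whose prerequisites are all placed) gives 160 distinct complete orderings.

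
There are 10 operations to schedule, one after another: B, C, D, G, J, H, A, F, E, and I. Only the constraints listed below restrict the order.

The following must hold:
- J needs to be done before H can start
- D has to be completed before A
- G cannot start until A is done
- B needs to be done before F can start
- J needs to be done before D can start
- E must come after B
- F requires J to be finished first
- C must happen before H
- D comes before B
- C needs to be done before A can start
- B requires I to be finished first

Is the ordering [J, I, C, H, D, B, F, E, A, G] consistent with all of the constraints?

Going through the constraints one by one, each required predecessor appears earlier in the sequence than its dependent — e.g. C (position 3) is before A (position 9), as required.

Yes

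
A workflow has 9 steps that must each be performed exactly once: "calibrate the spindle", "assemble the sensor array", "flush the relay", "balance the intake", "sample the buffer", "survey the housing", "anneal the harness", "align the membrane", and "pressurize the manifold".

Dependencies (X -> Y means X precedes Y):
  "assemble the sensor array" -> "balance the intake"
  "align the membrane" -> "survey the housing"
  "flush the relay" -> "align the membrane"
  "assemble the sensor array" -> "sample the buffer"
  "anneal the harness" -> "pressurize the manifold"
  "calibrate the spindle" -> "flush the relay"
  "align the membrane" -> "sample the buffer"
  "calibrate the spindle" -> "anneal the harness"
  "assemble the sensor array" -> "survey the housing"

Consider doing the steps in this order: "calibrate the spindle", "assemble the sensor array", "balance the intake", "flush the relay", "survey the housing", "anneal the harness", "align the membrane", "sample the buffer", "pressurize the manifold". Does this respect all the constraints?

No

In the proposed order, "survey the housing" appears before "align the membrane".
That contradicts the constraint that "align the membrane" must precede "survey the housing".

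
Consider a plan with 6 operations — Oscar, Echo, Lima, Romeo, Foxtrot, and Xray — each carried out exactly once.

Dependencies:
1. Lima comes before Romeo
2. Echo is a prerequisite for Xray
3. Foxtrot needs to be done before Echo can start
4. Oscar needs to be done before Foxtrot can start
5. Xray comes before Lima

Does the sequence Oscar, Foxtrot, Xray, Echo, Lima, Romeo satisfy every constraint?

No

Here Echo comes after Xray.
But one of the constraints requires Echo before Xray, so this ordering violates it.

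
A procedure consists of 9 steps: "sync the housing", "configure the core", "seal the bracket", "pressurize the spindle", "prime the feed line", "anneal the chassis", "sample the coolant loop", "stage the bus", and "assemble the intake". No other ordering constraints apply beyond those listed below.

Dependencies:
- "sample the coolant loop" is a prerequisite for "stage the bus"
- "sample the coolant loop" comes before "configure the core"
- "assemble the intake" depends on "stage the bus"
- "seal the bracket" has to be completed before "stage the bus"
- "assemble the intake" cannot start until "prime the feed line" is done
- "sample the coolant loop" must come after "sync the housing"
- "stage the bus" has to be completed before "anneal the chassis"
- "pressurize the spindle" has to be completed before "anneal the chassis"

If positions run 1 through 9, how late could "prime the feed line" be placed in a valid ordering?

8

The only step forced after "prime the feed line" (directly or by a chain) is "assemble the intake".
So at least 1 step follows "prime the feed line", putting "prime the feed line" no later than position 8. That position is achievable by scheduling everything else first.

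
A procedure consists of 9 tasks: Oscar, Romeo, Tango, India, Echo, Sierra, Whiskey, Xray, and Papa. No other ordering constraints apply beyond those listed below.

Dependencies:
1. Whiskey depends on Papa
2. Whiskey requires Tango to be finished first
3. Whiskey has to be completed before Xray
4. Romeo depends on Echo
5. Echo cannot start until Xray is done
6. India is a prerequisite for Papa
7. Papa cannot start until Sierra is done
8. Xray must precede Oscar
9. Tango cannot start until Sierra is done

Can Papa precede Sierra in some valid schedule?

Following Sierra → Papa, Sierra must precede Papa in every valid ordering.
So no valid ordering can have Papa before Sierra.

No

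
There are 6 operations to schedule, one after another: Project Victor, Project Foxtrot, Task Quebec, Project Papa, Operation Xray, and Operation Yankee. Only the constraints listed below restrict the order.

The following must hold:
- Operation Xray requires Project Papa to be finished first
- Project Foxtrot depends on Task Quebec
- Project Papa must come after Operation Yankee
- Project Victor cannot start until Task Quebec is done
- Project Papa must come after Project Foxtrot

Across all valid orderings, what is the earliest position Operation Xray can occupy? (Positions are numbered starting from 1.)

The operations that are forced before Operation Xray, directly or transitively, are Project Foxtrot, Task Quebec, Project Papa, Operation Yankee. That's 4 operations.
With 4 mandatory predecessors, the earliest Operation Xray can sit is position 4+1 = 5, and placing just those 4 first achieves it.

5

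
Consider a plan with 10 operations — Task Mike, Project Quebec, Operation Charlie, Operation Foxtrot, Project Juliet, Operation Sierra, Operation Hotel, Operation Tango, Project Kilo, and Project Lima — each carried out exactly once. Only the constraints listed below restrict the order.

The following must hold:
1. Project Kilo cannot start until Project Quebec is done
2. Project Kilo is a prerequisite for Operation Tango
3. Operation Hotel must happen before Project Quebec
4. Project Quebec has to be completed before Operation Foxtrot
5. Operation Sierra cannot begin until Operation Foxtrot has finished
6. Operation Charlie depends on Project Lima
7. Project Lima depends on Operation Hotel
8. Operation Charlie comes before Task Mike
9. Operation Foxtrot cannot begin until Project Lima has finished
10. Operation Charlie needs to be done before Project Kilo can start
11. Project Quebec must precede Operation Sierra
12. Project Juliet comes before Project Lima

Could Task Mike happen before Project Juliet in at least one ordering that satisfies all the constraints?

The constraints give a chain Project Juliet → Project Lima → Operation Charlie → Task Mike, which forces Project Juliet before Task Mike.
Hence Task Mike can never be scheduled before Project Juliet.

No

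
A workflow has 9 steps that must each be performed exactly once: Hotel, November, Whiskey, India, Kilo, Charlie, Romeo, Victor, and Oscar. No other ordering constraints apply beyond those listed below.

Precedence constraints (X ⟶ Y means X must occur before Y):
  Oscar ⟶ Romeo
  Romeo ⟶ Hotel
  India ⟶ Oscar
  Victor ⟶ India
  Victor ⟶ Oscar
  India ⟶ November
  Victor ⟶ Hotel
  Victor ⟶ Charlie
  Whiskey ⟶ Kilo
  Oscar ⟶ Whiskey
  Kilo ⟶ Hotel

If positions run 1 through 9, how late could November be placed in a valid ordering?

No constraint forces any step after November, so it can be placed last, in position 9.

9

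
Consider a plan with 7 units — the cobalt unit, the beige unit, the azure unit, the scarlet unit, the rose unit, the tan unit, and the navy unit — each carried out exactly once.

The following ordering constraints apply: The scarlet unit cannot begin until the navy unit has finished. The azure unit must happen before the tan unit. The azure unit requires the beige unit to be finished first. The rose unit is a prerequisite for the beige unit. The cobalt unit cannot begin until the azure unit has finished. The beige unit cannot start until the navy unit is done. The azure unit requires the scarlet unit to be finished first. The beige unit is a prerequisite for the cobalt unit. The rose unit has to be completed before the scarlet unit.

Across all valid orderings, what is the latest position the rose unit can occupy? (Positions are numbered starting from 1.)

2

The units that are forced after the rose unit, directly or by a chain of constraints, are the cobalt unit, the beige unit, the azure unit, the scarlet unit, the tan unit. That's 5 units.
With 5 mandatory successors out of 7 units total, the latest slot for the rose unit is 7−5 = 2, and it's reachable by doing all non-successors before the rose unit.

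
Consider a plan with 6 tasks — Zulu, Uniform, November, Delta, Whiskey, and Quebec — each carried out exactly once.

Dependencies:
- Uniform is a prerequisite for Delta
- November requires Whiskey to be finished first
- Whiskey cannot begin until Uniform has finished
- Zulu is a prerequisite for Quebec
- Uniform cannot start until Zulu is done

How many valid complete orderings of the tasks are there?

15

Zulu is the only task with nothing required before it, so every ordering starts there.
Counting all ways to extend the partial order to a total order gives 15.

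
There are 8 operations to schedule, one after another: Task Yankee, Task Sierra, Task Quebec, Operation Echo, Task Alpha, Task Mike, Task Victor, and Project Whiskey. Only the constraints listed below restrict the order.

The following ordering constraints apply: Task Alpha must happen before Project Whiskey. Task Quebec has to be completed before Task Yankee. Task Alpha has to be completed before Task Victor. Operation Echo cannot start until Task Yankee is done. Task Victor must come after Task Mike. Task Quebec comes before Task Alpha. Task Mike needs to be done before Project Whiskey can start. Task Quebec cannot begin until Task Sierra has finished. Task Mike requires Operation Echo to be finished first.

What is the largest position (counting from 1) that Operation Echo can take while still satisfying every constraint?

5

The operations that are forced after Operation Echo, directly or by a chain of constraints, are Task Mike, Task Victor, Project Whiskey. That's 3 operations.
So at least 3 operations follow Operation Echo, putting Operation Echo no later than position 5. That position is achievable by scheduling everything else first.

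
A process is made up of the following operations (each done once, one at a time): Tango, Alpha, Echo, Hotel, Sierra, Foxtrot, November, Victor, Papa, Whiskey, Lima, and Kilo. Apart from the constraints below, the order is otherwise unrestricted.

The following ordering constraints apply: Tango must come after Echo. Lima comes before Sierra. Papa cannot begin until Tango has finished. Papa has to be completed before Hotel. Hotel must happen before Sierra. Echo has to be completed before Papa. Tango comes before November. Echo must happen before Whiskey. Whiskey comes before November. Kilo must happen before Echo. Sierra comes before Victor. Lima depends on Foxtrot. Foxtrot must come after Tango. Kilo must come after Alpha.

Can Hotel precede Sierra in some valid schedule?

The constraints force Hotel before Sierra, so yes — every valid ordering has Hotel earlier.

Yes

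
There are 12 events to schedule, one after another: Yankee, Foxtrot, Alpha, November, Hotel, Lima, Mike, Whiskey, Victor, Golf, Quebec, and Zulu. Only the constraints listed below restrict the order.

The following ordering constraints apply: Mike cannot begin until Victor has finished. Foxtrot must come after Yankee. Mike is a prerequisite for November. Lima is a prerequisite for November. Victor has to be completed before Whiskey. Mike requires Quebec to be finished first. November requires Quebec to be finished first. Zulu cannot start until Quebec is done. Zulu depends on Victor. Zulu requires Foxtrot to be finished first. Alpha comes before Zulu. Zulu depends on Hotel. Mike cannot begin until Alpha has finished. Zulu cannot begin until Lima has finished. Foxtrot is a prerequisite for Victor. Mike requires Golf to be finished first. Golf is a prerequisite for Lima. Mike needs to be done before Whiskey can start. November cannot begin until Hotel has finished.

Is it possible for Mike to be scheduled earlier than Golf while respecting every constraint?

There is a dependency chain Golf → Mike, so Mike always comes after Golf.
So no valid ordering can have Mike before Golf.

No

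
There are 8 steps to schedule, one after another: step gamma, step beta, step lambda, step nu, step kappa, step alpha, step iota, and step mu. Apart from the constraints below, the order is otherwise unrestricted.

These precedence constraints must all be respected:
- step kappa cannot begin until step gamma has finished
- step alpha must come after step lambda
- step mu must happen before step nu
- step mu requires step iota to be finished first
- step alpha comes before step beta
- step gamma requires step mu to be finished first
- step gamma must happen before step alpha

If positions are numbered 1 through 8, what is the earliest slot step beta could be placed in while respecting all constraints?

The steps that are forced before step beta, directly or transitively, are step gamma, step lambda, step alpha, step iota, step mu. That's 5 steps.
So at minimum 5 steps come before step beta, putting step beta no earlier than position 6. That position is achievable by scheduling exactly those predecessors first.

6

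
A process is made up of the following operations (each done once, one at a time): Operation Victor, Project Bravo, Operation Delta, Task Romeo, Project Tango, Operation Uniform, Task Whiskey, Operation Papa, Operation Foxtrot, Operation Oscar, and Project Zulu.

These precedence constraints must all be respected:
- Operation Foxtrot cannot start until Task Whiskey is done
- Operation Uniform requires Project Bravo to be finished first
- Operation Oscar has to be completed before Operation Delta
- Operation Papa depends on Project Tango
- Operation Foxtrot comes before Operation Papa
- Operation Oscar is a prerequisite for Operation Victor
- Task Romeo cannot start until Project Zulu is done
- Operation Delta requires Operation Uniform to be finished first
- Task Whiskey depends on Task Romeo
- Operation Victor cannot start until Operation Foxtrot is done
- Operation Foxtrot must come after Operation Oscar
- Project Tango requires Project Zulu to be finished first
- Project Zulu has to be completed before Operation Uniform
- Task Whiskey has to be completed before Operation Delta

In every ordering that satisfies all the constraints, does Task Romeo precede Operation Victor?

There is a constraint chain Task Romeo → Task Whiskey → Operation Foxtrot → Operation Victor.
Hence Task Romeo necessarily comes before Operation Victor.

Yes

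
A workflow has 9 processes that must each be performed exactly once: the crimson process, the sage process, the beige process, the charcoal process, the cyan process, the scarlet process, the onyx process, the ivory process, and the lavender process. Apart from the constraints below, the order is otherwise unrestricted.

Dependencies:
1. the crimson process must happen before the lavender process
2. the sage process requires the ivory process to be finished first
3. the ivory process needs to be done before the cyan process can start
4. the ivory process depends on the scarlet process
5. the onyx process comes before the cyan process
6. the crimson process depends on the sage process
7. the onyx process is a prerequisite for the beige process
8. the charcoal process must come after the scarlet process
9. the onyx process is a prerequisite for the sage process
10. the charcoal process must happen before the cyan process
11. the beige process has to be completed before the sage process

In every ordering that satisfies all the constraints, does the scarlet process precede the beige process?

Nothing in the constraints links the scarlet process and the beige process; they are unordered relative to each other.
There exist valid orderings with the beige process before the scarlet process, so the scarlet process is not required to come first.

No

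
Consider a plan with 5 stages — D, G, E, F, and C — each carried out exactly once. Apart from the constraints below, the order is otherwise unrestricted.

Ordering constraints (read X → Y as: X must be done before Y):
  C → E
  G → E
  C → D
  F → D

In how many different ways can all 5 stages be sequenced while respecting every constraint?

16

The stages with no prerequisites are G, F, C; any of them can be placed first.
Enumerating by repeatedly choosing an available stage (one whose prerequisites are all placed) gives 16 distinct complete orderings.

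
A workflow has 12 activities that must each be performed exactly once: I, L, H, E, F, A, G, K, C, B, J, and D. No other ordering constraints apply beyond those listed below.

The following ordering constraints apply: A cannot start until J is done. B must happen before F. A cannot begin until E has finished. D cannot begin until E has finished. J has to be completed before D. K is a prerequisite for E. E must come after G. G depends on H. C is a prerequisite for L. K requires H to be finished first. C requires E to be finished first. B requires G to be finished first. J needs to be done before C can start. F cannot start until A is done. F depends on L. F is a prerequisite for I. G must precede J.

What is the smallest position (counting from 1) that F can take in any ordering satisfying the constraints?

10

Working backwards through the constraints from F, its full set of required predecessors is L, H, E, A, G, K, C, B, J — 9 of them.
With 9 mandatory predecessors, the earliest F can sit is position 9+1 = 10, and placing just those 9 first achieves it.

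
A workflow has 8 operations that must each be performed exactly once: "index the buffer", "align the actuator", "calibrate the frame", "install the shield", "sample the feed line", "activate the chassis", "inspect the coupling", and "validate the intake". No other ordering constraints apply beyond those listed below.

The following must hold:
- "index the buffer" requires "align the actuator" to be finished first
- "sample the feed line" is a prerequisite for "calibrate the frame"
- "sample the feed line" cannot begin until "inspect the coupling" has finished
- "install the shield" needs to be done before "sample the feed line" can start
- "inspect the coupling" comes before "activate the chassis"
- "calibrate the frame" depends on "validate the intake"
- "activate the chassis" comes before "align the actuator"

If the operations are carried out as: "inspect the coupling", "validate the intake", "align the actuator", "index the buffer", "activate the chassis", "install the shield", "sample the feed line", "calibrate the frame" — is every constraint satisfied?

The sequence places "align the actuator" ahead of "activate the chassis".
That contradicts the constraint that "activate the chassis" must precede "align the actuator".

No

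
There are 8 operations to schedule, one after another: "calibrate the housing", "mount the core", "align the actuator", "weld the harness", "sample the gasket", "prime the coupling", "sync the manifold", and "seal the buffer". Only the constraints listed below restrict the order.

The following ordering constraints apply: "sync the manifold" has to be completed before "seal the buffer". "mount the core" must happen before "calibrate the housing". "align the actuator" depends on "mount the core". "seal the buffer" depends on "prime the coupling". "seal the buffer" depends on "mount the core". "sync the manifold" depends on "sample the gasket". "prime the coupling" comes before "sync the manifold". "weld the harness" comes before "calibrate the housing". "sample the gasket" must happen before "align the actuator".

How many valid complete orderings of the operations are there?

568

4 operations have no prerequisites ("mount the core", "weld the harness", "sample the gasket", "prime the coupling"), so any of them could come first.
Systematically extending each partial ordering one operation at a time and counting, there are 568 complete orderings.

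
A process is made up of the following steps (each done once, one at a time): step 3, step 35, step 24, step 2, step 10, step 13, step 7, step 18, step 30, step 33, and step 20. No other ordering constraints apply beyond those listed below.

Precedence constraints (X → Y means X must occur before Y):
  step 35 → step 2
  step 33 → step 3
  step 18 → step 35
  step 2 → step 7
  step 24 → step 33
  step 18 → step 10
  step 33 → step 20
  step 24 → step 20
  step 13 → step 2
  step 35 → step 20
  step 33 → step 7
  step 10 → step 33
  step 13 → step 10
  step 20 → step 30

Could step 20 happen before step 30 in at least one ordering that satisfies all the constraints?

Step 20 is actually forced before step 30 by the constraints, so certainly some valid ordering has step 20 first.

Yes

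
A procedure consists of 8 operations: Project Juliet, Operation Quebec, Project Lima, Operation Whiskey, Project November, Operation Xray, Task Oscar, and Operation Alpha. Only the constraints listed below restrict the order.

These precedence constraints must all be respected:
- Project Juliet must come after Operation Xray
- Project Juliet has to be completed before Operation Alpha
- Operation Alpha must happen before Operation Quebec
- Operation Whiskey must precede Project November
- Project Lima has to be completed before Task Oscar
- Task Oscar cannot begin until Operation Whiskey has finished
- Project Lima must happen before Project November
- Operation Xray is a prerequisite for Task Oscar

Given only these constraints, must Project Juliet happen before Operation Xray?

No

In fact the dependencies run the other way: Operation Xray → Project Juliet.
So Project Juliet does not have to come before Operation Xray — it cannot.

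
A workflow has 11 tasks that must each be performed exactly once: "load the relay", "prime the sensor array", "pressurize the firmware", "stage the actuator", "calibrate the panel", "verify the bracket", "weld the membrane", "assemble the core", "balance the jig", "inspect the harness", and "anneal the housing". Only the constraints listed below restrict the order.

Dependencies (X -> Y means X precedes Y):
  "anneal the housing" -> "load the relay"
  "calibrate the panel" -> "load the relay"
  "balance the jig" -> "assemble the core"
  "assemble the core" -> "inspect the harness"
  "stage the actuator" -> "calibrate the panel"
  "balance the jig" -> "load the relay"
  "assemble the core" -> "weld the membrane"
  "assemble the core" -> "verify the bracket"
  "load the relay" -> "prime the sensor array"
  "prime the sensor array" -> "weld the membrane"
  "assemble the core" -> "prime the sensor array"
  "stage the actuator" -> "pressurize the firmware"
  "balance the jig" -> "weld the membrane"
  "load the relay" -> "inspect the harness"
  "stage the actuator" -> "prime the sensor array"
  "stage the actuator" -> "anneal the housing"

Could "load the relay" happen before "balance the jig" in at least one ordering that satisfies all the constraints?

No

Following "balance the jig" → "load the relay", "balance the jig" must precede "load the relay" in every valid ordering.
Hence "load the relay" can never be scheduled before "balance the jig".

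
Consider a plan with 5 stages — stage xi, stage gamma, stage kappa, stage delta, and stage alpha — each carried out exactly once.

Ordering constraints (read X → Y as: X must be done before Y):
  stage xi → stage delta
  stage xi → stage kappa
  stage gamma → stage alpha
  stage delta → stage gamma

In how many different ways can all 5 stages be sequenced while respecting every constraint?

4

Stage xi is the only stage with nothing required before it, so every ordering starts there.
Enumerating by repeatedly choosing an available stage (one whose prerequisites are all placed) gives 4 distinct complete orderings.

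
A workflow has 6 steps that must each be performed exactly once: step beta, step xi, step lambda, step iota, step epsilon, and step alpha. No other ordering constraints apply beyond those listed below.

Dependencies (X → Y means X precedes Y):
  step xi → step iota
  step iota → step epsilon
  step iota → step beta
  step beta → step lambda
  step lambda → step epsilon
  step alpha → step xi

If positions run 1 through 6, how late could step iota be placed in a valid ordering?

Following every chain forward from step iota, the steps that must come later are step beta, step lambda, step epsilon — 3 of them.
So at least 3 steps follow step iota, putting step iota no later than position 3. That position is achievable by scheduling everything else first.

3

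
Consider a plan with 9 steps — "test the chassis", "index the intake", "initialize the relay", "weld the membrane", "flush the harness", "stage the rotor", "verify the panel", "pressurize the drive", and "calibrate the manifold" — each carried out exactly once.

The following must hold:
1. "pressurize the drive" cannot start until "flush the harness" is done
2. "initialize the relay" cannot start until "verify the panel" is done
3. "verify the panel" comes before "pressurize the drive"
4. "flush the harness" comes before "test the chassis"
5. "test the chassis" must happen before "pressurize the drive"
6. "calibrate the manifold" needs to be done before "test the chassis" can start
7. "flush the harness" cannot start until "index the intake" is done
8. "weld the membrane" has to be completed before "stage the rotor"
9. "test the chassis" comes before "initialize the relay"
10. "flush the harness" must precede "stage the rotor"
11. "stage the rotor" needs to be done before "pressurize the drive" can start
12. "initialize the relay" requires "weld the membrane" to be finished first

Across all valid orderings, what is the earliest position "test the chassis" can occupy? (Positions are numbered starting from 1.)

4

The steps that are forced before "test the chassis", directly or transitively, are "index the intake", "flush the harness", "calibrate the manifold". That's 3 steps.
So at minimum 3 steps come before "test the chassis", putting "test the chassis" no earlier than position 4. That position is achievable by scheduling exactly those predecessors first.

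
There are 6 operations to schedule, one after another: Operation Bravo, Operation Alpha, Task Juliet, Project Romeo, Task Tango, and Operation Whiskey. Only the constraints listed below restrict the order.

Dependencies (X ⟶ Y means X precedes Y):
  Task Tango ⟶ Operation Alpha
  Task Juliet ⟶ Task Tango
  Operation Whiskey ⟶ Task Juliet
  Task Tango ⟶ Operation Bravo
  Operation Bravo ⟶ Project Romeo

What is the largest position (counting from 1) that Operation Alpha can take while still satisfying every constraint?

6

Nothing depends on Operation Alpha, so it can be the final operation, position 6.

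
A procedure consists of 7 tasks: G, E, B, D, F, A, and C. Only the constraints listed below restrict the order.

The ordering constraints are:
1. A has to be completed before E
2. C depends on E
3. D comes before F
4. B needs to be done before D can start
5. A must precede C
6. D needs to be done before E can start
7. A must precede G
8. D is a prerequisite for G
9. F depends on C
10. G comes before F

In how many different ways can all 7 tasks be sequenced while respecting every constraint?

2 tasks have no prerequisites (B, A), so any of them could come first.
Systematically extending each partial ordering one task at a time and counting, there are 9 complete orderings.

9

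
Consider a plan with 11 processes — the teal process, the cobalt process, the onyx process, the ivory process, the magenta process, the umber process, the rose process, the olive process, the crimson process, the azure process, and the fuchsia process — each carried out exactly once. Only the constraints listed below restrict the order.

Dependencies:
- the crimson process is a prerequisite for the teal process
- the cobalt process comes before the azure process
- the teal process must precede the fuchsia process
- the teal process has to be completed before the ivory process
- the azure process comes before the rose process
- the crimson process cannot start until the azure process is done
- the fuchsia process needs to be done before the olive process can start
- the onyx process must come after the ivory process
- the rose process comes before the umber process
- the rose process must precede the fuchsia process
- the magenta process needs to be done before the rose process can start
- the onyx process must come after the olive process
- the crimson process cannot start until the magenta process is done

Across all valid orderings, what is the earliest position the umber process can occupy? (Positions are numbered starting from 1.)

5

Every process that must precede the umber process has to come before it. Tracing all chains that end at the umber process, those processes are: the cobalt process, the magenta process, the rose process, the azure process — 4 in total.
With 4 mandatory predecessors, the earliest the umber process can sit is position 4+1 = 5, and placing just those 4 first achieves it.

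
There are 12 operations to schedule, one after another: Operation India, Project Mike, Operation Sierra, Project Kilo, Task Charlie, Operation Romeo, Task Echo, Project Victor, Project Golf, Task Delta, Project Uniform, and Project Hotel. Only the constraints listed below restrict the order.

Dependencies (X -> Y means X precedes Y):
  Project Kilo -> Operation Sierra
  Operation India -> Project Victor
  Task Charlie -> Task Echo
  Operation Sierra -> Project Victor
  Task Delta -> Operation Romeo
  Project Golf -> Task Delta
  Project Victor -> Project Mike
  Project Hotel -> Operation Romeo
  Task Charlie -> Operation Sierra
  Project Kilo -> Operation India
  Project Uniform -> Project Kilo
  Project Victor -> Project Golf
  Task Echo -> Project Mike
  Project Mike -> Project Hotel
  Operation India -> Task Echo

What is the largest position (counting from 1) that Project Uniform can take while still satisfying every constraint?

2

Following every chain forward from Project Uniform, the operations that must come later are Operation India, Project Mike, Operation Sierra, Project Kilo, Operation Romeo, Task Echo, Project Victor, Project Golf, Task Delta, Project Hotel — 10 of them.
So at least 10 operations follow Project Uniform, putting Project Uniform no later than position 2. That position is achievable by scheduling everything else first.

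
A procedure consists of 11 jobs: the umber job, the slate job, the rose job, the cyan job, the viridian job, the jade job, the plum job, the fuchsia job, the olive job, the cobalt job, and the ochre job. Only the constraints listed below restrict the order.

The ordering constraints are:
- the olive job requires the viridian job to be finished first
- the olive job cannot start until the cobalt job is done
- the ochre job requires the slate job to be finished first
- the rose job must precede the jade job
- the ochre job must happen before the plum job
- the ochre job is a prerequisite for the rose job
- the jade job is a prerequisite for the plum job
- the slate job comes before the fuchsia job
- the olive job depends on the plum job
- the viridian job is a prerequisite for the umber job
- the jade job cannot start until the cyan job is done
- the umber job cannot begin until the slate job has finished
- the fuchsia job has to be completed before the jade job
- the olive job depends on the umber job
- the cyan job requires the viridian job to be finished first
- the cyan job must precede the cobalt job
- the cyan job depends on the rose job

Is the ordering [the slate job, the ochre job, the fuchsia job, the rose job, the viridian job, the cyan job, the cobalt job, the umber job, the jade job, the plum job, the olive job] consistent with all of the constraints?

Yes

Checking each listed constraint against this order: for instance, the ochre job is in position 2 and the plum job in position 10, so that constraint holds — and the remaining constraints check out the same way.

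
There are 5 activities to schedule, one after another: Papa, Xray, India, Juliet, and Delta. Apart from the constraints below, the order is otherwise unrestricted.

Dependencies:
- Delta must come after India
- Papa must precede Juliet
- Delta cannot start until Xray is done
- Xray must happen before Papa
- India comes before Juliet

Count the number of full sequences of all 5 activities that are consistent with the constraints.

8

2 activities have no prerequisites (Xray, India), so any of them could come first.
Enumerating by repeatedly choosing an available activity (one whose prerequisites are all placed) gives 8 distinct complete orderings.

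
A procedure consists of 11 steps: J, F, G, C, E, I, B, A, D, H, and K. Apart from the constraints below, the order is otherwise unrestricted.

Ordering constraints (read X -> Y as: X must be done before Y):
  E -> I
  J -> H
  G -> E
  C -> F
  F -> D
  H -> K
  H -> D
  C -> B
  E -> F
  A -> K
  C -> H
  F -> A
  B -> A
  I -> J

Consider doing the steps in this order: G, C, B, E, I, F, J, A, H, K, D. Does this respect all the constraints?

Yes

Checking each listed constraint against this order: for instance, C is in position 2 and H in position 9, so that constraint holds — and the remaining constraints check out the same way.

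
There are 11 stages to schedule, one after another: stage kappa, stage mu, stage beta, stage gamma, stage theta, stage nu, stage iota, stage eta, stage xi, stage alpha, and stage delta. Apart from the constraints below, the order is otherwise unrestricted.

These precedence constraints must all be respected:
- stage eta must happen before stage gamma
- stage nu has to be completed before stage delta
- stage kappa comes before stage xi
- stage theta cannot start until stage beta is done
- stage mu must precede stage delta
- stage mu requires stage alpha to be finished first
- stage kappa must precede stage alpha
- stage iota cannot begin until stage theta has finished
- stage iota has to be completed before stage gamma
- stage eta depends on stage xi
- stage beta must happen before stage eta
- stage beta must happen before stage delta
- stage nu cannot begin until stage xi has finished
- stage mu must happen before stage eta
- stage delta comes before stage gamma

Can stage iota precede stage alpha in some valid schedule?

Yes

The constraints leave stage iota and stage alpha unordered relative to each other; nothing requires stage alpha earlier.
So a valid ordering placing stage iota earlier than stage alpha exists.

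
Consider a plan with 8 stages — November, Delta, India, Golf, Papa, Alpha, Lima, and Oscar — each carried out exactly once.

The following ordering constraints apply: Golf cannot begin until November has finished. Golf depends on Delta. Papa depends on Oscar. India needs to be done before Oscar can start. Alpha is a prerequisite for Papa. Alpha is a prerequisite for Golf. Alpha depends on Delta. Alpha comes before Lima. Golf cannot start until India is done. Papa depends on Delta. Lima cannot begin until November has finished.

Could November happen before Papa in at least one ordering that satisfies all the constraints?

Yes

Nothing in the constraints forces Papa before November — there is no chain from Papa to November.
So a valid ordering placing November earlier than Papa exists.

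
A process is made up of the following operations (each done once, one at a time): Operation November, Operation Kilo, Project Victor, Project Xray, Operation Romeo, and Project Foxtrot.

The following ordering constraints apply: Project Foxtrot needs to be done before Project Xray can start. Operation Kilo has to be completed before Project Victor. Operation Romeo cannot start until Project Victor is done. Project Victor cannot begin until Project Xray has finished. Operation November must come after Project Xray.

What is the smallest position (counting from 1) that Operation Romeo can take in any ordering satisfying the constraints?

The operations that are forced before Operation Romeo, directly or transitively, are Operation Kilo, Project Victor, Project Xray, Project Foxtrot. That's 4 operations.
With 4 mandatory predecessors, the earliest Operation Romeo can sit is position 4+1 = 5, and placing just those 4 first achieves it.

5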